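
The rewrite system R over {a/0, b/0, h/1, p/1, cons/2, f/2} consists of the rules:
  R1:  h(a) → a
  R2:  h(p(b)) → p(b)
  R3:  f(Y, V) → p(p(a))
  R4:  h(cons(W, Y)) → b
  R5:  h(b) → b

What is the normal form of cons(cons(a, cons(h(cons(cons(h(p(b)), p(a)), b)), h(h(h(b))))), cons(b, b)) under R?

cons(cons(a, cons(b, b)), cons(b, b))

1. cons(cons(a, cons(h(cons(cons(h(p(b)), p(a)), b)), h(h(h(b))))), cons(b, b))  →  cons(cons(a, cons(b, h(h(h(b))))), cons(b, b))   [R4 at 1.2.1]
2. cons(cons(a, cons(b, h(h(h(b))))), cons(b, b))  →  cons(cons(a, cons(b, h(h(b)))), cons(b, b))   [R5 at 1.2.2.1.1]
3. cons(cons(a, cons(b, h(h(b)))), cons(b, b))  →  cons(cons(a, cons(b, h(b))), cons(b, b))   [R5 at 1.2.2.1]
4. cons(cons(a, cons(b, h(b))), cons(b, b))  →  cons(cons(a, cons(b, b)), cons(b, b))   [R5 at 1.2.2]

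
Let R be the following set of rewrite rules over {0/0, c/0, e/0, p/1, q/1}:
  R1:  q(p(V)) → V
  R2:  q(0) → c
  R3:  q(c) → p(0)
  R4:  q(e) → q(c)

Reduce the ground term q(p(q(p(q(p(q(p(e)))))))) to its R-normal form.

e

1. q(p(q(p(q(p(q(p(e))))))))  →  q(p(q(p(q(p(e))))))   [R1 at ε]
2. q(p(q(p(q(p(e))))))  →  q(p(q(p(e))))   [R1 at ε]
3. q(p(q(p(e))))  →  q(p(e))   [R1 at ε]
4. q(p(e))  →  e   [R1 at ε]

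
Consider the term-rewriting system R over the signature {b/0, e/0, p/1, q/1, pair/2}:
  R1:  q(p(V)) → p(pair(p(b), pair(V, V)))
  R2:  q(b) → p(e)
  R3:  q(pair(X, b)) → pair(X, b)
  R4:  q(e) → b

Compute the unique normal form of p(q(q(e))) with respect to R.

1. p(q(q(e)))  →  p(q(b))   [R4 at 1.1]
2. p(q(b))  →  p(p(e))   [R2 at 1]

p(p(e))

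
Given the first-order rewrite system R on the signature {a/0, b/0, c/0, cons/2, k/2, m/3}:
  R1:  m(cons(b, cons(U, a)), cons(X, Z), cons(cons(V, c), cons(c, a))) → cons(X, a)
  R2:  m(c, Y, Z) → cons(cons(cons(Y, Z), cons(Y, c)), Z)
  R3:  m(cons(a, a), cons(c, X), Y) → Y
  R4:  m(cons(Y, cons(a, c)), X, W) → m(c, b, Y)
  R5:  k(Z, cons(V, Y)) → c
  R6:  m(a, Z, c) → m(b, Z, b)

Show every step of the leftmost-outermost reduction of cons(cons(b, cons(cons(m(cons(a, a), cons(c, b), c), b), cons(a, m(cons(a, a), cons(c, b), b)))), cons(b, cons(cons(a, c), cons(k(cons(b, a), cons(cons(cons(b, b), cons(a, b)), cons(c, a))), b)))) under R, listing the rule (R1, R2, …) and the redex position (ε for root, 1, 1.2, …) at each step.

cons(cons(b, cons(cons(c, b), cons(a, b))), cons(b, cons(cons(a, c), cons(c, b))))

1. cons(cons(b, cons(cons(m(cons(a, a), cons(c, b), c), b), cons(a, m(cons(a, a), cons(c, b), b)))), cons(b, cons(cons(a, c), cons(k(cons(b, a), cons(cons(cons(b, b), cons(a, b)), cons(c, a))), b))))  →  cons(cons(b, cons(cons(c, b), cons(a, m(cons(a, a), cons(c, b), b)))), cons(b, cons(cons(a, c), cons(k(cons(b, a), cons(cons(cons(b, b), cons(a, b)), cons(c, a))), b))))   [R3 at 1.2.1.1]
2. cons(cons(b, cons(cons(c, b), cons(a, m(cons(a, a), cons(c, b), b)))), cons(b, cons(cons(a, c), cons(k(cons(b, a), cons(cons(cons(b, b), cons(a, b)), cons(c, a))), b))))  →  cons(cons(b, cons(cons(c, b), cons(a, b))), cons(b, cons(cons(a, c), cons(k(cons(b, a), cons(cons(cons(b, b), cons(a, b)), cons(c, a))), b))))   [R3 at 1.2.2.2]
3. cons(cons(b, cons(cons(c, b), cons(a, b))), cons(b, cons(cons(a, c), cons(k(cons(b, a), cons(cons(cons(b, b), cons(a, b)), cons(c, a))), b))))  →  cons(cons(b, cons(cons(c, b), cons(a, b))), cons(b, cons(cons(a, c), cons(c, b))))   [R5 at 2.2.2.1]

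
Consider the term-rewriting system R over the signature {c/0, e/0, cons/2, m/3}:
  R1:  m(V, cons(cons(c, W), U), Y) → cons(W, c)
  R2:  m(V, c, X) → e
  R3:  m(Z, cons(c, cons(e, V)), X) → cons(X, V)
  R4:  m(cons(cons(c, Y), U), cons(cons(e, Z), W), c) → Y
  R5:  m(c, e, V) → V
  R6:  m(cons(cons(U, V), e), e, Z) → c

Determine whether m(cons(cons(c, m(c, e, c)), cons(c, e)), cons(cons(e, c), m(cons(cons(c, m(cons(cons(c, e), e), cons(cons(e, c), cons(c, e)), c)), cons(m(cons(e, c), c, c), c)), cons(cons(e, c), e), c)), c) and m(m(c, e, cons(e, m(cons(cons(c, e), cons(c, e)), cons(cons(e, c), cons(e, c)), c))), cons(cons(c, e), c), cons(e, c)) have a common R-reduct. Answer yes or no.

no — NF(t₁) = c, NF(t₂) = cons(e, c)

Reduce t₁ = m(cons(cons(c, m(c, e, c)), cons(c, e)), cons(cons(e, c), m(cons(cons(c, m(cons(cons(c, e), e), cons(cons(e, c), cons(c, e)), c)), cons(m(cons(e, c), c, c), c)), cons(cons(e, c), e), c)), c):
1. m(cons(cons(c, m(c, e, c)), cons(c, e)), cons(cons(e, c), m(cons(cons(c, m(cons(cons(c, e), e), cons(cons(e, c), cons(c, e)), c)), cons(m(cons(e, c), c, c), c)), cons(cons(e, c), e), c)), c)  →  m(c, e, c)   [R4 at ε]
2. m(c, e, c)  →  c   [R5 at ε]

Reduce t₂ = m(m(c, e, cons(e, m(cons(cons(c, e), cons(c, e)), cons(cons(e, c), cons(e, c)), c))), cons(cons(c, e), c), cons(e, c)):
1. m(m(c, e, cons(e, m(cons(cons(c, e), cons(c, e)), cons(cons(e, c), cons(e, c)), c))), cons(cons(c, e), c), cons(e, c))  →  cons(e, c)   [R1 at ε]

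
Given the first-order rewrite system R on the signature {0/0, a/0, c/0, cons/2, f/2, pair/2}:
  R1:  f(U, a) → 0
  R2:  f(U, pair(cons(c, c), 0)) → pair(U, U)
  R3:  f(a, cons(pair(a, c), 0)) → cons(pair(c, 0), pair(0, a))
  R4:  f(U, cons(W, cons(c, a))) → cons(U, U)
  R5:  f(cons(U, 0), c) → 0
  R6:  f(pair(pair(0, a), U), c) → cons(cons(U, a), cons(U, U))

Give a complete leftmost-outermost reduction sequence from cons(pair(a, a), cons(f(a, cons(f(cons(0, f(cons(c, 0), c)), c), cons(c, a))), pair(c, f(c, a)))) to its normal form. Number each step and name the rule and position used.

cons(pair(a, a), cons(cons(a, a), pair(c, 0)))

1. cons(pair(a, a), cons(f(a, cons(f(cons(0, f(cons(c, 0), c)), c), cons(c, a))), pair(c, f(c, a))))  →  cons(pair(a, a), cons(cons(a, a), pair(c, f(c, a))))   [R4 at 2.1]
2. cons(pair(a, a), cons(cons(a, a), pair(c, f(c, a))))  →  cons(pair(a, a), cons(cons(a, a), pair(c, 0)))   [R1 at 2.2.2]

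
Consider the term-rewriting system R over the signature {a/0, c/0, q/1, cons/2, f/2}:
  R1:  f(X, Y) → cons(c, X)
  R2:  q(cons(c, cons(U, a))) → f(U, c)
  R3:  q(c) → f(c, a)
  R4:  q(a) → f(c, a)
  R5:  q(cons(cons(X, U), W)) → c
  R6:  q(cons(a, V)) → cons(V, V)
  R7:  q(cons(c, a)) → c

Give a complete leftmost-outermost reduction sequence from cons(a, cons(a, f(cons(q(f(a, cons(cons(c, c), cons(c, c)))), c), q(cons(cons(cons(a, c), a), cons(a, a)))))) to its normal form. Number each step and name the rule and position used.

1. cons(a, cons(a, f(cons(q(f(a, cons(cons(c, c), cons(c, c)))), c), q(cons(cons(cons(a, c), a), cons(a, a))))))  →  cons(a, cons(a, cons(c, cons(q(f(a, cons(cons(c, c), cons(c, c)))), c))))   [R1 at 2.2]
2. cons(a, cons(a, cons(c, cons(q(f(a, cons(cons(c, c), cons(c, c)))), c))))  →  cons(a, cons(a, cons(c, cons(q(cons(c, a)), c))))   [R1 at 2.2.2.1.1]
3. cons(a, cons(a, cons(c, cons(q(cons(c, a)), c))))  →  cons(a, cons(a, cons(c, cons(c, c))))   [R7 at 2.2.2.1]

cons(a, cons(a, cons(c, cons(c, c))))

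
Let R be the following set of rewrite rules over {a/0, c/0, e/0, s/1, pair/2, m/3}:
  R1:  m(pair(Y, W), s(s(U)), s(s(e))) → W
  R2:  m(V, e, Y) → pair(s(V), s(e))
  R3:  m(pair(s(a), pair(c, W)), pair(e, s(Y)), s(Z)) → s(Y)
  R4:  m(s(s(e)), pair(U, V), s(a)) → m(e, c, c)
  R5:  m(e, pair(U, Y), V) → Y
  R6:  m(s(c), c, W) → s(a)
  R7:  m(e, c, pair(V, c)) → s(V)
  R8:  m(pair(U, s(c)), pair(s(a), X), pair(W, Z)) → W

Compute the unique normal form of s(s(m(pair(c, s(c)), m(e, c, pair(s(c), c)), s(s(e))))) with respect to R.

s(s(s(c)))

1. s(s(m(pair(c, s(c)), m(e, c, pair(s(c), c)), s(s(e)))))  →  s(s(m(pair(c, s(c)), s(s(c)), s(s(e)))))   [R7 at 1.1.2]
2. s(s(m(pair(c, s(c)), s(s(c)), s(s(e)))))  →  s(s(s(c)))   [R1 at 1.1]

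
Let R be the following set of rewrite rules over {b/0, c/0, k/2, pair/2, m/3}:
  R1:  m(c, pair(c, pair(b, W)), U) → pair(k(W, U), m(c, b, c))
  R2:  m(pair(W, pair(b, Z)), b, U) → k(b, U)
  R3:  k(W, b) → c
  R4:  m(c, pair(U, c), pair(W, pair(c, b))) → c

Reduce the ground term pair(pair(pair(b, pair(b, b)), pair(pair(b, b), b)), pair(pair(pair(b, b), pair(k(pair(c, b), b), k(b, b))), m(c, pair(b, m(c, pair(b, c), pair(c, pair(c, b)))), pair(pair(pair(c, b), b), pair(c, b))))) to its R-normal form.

1. pair(pair(pair(b, pair(b, b)), pair(pair(b, b), b)), pair(pair(pair(b, b), pair(k(pair(c, b), b), k(b, b))), m(c, pair(b, m(c, pair(b, c), pair(c, pair(c, b)))), pair(pair(pair(c, b), b), pair(c, b)))))  →  pair(pair(pair(b, pair(b, b)), pair(pair(b, b), b)), pair(pair(pair(b, b), pair(c, k(b, b))), m(c, pair(b, m(c, pair(b, c), pair(c, pair(c, b)))), pair(pair(pair(c, b), b), pair(c, b)))))   [R3 at 2.1.2.1]
2. pair(pair(pair(b, pair(b, b)), pair(pair(b, b), b)), pair(pair(pair(b, b), pair(c, k(b, b))), m(c, pair(b, m(c, pair(b, c), pair(c, pair(c, b)))), pair(pair(pair(c, b), b), pair(c, b)))))  →  pair(pair(pair(b, pair(b, b)), pair(pair(b, b), b)), pair(pair(pair(b, b), pair(c, c)), m(c, pair(b, m(c, pair(b, c), pair(c, pair(c, b)))), pair(pair(pair(c, b), b), pair(c, b)))))   [R3 at 2.1.2.2]
3. pair(pair(pair(b, pair(b, b)), pair(pair(b, b), b)), pair(pair(pair(b, b), pair(c, c)), m(c, pair(b, m(c, pair(b, c), pair(c, pair(c, b)))), pair(pair(pair(c, b), b), pair(c, b)))))  →  pair(pair(pair(b, pair(b, b)), pair(pair(b, b), b)), pair(pair(pair(b, b), pair(c, c)), m(c, pair(b, c), pair(pair(pair(c, b), b), pair(c, b)))))   [R4 at 2.2.2.2]
4. pair(pair(pair(b, pair(b, b)), pair(pair(b, b), b)), pair(pair(pair(b, b), pair(c, c)), m(c, pair(b, c), pair(pair(pair(c, b), b), pair(c, b)))))  →  pair(pair(pair(b, pair(b, b)), pair(pair(b, b), b)), pair(pair(pair(b, b), pair(c, c)), c))   [R4 at 2.2]

pair(pair(pair(b, pair(b, b)), pair(pair(b, b), b)), pair(pair(pair(b, b), pair(c, c)), c))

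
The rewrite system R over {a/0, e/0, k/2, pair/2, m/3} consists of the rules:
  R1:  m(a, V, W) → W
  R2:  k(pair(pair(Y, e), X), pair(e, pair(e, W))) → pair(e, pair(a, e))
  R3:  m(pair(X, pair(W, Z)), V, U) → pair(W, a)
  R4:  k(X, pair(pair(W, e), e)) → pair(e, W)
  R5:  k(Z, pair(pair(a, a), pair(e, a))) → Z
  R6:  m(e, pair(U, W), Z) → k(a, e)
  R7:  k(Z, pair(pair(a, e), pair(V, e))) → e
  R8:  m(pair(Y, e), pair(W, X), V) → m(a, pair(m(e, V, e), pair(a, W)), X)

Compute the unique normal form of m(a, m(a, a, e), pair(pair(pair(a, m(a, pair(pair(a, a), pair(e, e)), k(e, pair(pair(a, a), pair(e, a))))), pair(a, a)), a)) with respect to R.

1. m(a, m(a, a, e), pair(pair(pair(a, m(a, pair(pair(a, a), pair(e, e)), k(e, pair(pair(a, a), pair(e, a))))), pair(a, a)), a))  →  pair(pair(pair(a, m(a, pair(pair(a, a), pair(e, e)), k(e, pair(pair(a, a), pair(e, a))))), pair(a, a)), a)   [R1 at ε]
2. pair(pair(pair(a, m(a, pair(pair(a, a), pair(e, e)), k(e, pair(pair(a, a), pair(e, a))))), pair(a, a)), a)  →  pair(pair(pair(a, k(e, pair(pair(a, a), pair(e, a)))), pair(a, a)), a)   [R1 at 1.1.2]
3. pair(pair(pair(a, k(e, pair(pair(a, a), pair(e, a)))), pair(a, a)), a)  →  pair(pair(pair(a, e), pair(a, a)), a)   [R5 at 1.1.2]

pair(pair(pair(a, e), pair(a, a)), a)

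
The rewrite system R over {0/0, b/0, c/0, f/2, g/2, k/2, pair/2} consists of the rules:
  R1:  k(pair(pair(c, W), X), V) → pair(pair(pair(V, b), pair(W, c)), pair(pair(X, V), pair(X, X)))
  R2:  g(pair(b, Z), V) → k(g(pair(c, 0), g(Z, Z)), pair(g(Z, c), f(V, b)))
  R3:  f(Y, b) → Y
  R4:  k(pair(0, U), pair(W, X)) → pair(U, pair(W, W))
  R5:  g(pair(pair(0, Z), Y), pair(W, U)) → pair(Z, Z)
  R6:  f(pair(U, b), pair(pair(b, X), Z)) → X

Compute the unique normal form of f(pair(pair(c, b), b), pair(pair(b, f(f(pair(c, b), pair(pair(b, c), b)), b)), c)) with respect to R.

1. f(pair(pair(c, b), b), pair(pair(b, f(f(pair(c, b), pair(pair(b, c), b)), b)), c))  →  f(f(pair(c, b), pair(pair(b, c), b)), b)   [R6 at ε]
2. f(f(pair(c, b), pair(pair(b, c), b)), b)  →  f(pair(c, b), pair(pair(b, c), b))   [R3 at ε]
3. f(pair(c, b), pair(pair(b, c), b))  →  c   [R6 at ε]

c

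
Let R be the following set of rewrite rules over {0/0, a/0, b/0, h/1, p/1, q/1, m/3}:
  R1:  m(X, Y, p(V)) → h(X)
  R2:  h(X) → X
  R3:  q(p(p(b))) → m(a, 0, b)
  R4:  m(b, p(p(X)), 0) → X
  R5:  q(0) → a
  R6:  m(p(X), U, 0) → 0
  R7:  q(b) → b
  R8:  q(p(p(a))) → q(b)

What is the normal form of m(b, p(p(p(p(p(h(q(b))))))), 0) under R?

p(p(p(b)))

1. m(b, p(p(p(p(p(h(q(b))))))), 0)  →  p(p(p(h(q(b)))))   [R4 at ε]
2. p(p(p(h(q(b)))))  →  p(p(p(q(b))))   [R2 at 1.1.1]
3. p(p(p(q(b))))  →  p(p(p(b)))   [R7 at 1.1.1]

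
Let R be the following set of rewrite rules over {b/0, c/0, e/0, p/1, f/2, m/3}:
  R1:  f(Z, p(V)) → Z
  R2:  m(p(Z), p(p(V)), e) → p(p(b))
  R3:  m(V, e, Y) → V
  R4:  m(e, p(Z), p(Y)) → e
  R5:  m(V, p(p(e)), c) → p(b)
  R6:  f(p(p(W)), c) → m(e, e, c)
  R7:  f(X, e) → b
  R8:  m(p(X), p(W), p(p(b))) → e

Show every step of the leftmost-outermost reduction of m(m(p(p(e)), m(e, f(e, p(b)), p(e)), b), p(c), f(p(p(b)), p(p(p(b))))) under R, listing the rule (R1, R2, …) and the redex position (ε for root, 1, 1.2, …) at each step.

1. m(m(p(p(e)), m(e, f(e, p(b)), p(e)), b), p(c), f(p(p(b)), p(p(p(b)))))  →  m(m(p(p(e)), m(e, e, p(e)), b), p(c), f(p(p(b)), p(p(p(b)))))   [R1 at 1.2.2]
2. m(m(p(p(e)), m(e, e, p(e)), b), p(c), f(p(p(b)), p(p(p(b)))))  →  m(m(p(p(e)), e, b), p(c), f(p(p(b)), p(p(p(b)))))   [R3 at 1.2]
3. m(m(p(p(e)), e, b), p(c), f(p(p(b)), p(p(p(b)))))  →  m(p(p(e)), p(c), f(p(p(b)), p(p(p(b)))))   [R3 at 1]
4. m(p(p(e)), p(c), f(p(p(b)), p(p(p(b)))))  →  m(p(p(e)), p(c), p(p(b)))   [R1 at 3]
5. m(p(p(e)), p(c), p(p(b)))  →  e   [R8 at ε]

e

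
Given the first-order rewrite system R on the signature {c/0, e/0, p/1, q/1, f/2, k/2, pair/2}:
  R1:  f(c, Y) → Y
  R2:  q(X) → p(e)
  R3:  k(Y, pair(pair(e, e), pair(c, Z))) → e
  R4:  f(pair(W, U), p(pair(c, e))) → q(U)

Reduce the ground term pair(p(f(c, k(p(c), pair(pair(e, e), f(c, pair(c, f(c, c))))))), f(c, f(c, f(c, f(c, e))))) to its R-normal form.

1. pair(p(f(c, k(p(c), pair(pair(e, e), f(c, pair(c, f(c, c))))))), f(c, f(c, f(c, f(c, e)))))  →  pair(p(k(p(c), pair(pair(e, e), f(c, pair(c, f(c, c)))))), f(c, f(c, f(c, f(c, e)))))   [R1 at 1.1]
2. pair(p(k(p(c), pair(pair(e, e), f(c, pair(c, f(c, c)))))), f(c, f(c, f(c, f(c, e)))))  →  pair(p(k(p(c), pair(pair(e, e), pair(c, f(c, c))))), f(c, f(c, f(c, f(c, e)))))   [R1 at 1.1.2.2]
3. pair(p(k(p(c), pair(pair(e, e), pair(c, f(c, c))))), f(c, f(c, f(c, f(c, e)))))  →  pair(p(e), f(c, f(c, f(c, f(c, e)))))   [R3 at 1.1]
4. pair(p(e), f(c, f(c, f(c, f(c, e)))))  →  pair(p(e), f(c, f(c, f(c, e))))   [R1 at 2]
5. pair(p(e), f(c, f(c, f(c, e))))  →  pair(p(e), f(c, f(c, e)))   [R1 at 2]
6. pair(p(e), f(c, f(c, e)))  →  pair(p(e), f(c, e))   [R1 at 2]
7. pair(p(e), f(c, e))  →  pair(p(e), e)   [R1 at 2]

pair(p(e), e)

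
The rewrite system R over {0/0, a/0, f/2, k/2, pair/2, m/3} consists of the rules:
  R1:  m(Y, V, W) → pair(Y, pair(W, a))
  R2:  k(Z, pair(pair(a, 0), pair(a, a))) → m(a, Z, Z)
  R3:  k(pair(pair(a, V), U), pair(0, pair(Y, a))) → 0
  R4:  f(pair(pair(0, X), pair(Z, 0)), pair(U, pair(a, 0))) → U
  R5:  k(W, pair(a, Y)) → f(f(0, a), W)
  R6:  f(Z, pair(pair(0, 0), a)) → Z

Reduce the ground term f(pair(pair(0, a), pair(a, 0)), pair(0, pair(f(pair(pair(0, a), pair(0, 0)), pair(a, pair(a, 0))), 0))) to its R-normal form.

0

1. f(pair(pair(0, a), pair(a, 0)), pair(0, pair(f(pair(pair(0, a), pair(0, 0)), pair(a, pair(a, 0))), 0)))  →  f(pair(pair(0, a), pair(a, 0)), pair(0, pair(a, 0)))   [R4 at 2.2.1]
2. f(pair(pair(0, a), pair(a, 0)), pair(0, pair(a, 0)))  →  0   [R4 at ε]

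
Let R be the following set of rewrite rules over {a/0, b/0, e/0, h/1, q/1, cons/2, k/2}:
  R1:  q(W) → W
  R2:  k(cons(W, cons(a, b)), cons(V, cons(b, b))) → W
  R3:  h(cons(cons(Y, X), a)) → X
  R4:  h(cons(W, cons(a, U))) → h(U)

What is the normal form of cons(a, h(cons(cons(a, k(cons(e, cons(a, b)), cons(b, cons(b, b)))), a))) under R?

cons(a, e)

1. cons(a, h(cons(cons(a, k(cons(e, cons(a, b)), cons(b, cons(b, b)))), a)))  →  cons(a, k(cons(e, cons(a, b)), cons(b, cons(b, b))))   [R3 at 2]
2. cons(a, k(cons(e, cons(a, b)), cons(b, cons(b, b))))  →  cons(a, e)   [R2 at 2]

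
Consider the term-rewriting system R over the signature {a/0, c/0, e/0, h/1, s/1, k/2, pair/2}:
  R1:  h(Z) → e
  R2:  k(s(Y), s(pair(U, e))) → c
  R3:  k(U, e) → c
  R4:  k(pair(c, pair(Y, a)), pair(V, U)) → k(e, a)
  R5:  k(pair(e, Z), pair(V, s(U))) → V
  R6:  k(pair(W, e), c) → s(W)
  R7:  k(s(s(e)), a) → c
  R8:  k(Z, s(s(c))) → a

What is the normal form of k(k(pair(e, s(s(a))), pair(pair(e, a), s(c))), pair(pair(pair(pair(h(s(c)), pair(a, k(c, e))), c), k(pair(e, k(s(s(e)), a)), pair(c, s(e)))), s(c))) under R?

1. k(k(pair(e, s(s(a))), pair(pair(e, a), s(c))), pair(pair(pair(pair(h(s(c)), pair(a, k(c, e))), c), k(pair(e, k(s(s(e)), a)), pair(c, s(e)))), s(c)))  →  k(pair(e, a), pair(pair(pair(pair(h(s(c)), pair(a, k(c, e))), c), k(pair(e, k(s(s(e)), a)), pair(c, s(e)))), s(c)))   [R5 at 1]
2. k(pair(e, a), pair(pair(pair(pair(h(s(c)), pair(a, k(c, e))), c), k(pair(e, k(s(s(e)), a)), pair(c, s(e)))), s(c)))  →  pair(pair(pair(h(s(c)), pair(a, k(c, e))), c), k(pair(e, k(s(s(e)), a)), pair(c, s(e))))   [R5 at ε]
3. pair(pair(pair(h(s(c)), pair(a, k(c, e))), c), k(pair(e, k(s(s(e)), a)), pair(c, s(e))))  →  pair(pair(pair(e, pair(a, k(c, e))), c), k(pair(e, k(s(s(e)), a)), pair(c, s(e))))   [R1 at 1.1.1]
4. pair(pair(pair(e, pair(a, k(c, e))), c), k(pair(e, k(s(s(e)), a)), pair(c, s(e))))  →  pair(pair(pair(e, pair(a, c)), c), k(pair(e, k(s(s(e)), a)), pair(c, s(e))))   [R3 at 1.1.2.2]
5. pair(pair(pair(e, pair(a, c)), c), k(pair(e, k(s(s(e)), a)), pair(c, s(e))))  →  pair(pair(pair(e, pair(a, c)), c), c)   [R5 at 2]

pair(pair(pair(e, pair(a, c)), c), c)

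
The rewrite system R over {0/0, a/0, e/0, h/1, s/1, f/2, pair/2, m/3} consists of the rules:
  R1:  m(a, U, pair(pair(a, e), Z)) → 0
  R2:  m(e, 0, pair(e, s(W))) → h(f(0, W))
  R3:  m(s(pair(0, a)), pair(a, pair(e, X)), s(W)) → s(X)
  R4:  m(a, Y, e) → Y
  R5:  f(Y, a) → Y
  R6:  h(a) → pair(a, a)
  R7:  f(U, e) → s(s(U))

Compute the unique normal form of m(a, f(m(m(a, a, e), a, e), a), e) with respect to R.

a

1. m(a, f(m(m(a, a, e), a, e), a), e)  →  f(m(m(a, a, e), a, e), a)   [R4 at ε]
2. f(m(m(a, a, e), a, e), a)  →  m(m(a, a, e), a, e)   [R5 at ε]
3. m(m(a, a, e), a, e)  →  m(a, a, e)   [R4 at 1]
4. m(a, a, e)  →  a   [R4 at ε]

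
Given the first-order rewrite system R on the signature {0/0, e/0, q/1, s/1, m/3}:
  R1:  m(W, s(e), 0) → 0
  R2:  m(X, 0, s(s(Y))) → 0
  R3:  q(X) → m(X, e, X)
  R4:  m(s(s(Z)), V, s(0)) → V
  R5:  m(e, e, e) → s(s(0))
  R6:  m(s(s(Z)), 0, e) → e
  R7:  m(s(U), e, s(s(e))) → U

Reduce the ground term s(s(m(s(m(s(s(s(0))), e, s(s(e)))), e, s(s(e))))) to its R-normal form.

1. s(s(m(s(m(s(s(s(0))), e, s(s(e)))), e, s(s(e)))))  →  s(s(m(s(s(s(0))), e, s(s(e)))))   [R7 at 1.1]
2. s(s(m(s(s(s(0))), e, s(s(e)))))  →  s(s(s(s(0))))   [R7 at 1.1]

s(s(s(s(0))))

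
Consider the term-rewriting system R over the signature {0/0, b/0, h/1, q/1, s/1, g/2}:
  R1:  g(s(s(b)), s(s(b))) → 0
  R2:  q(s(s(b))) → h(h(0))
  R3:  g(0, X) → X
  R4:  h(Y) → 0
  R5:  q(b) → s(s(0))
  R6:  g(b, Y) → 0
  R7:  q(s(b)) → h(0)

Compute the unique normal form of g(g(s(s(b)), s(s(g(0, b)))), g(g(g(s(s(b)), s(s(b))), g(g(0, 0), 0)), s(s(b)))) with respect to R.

1. g(g(s(s(b)), s(s(g(0, b)))), g(g(g(s(s(b)), s(s(b))), g(g(0, 0), 0)), s(s(b))))  →  g(g(s(s(b)), s(s(b))), g(g(g(s(s(b)), s(s(b))), g(g(0, 0), 0)), s(s(b))))   [R3 at 1.2.1.1]
2. g(g(s(s(b)), s(s(b))), g(g(g(s(s(b)), s(s(b))), g(g(0, 0), 0)), s(s(b))))  →  g(0, g(g(g(s(s(b)), s(s(b))), g(g(0, 0), 0)), s(s(b))))   [R1 at 1]
3. g(0, g(g(g(s(s(b)), s(s(b))), g(g(0, 0), 0)), s(s(b))))  →  g(g(g(s(s(b)), s(s(b))), g(g(0, 0), 0)), s(s(b)))   [R3 at ε]
4. g(g(g(s(s(b)), s(s(b))), g(g(0, 0), 0)), s(s(b)))  →  g(g(0, g(g(0, 0), 0)), s(s(b)))   [R1 at 1.1]
5. g(g(0, g(g(0, 0), 0)), s(s(b)))  →  g(g(g(0, 0), 0), s(s(b)))   [R3 at 1]
6. g(g(g(0, 0), 0), s(s(b)))  →  g(g(0, 0), s(s(b)))   [R3 at 1.1]
7. g(g(0, 0), s(s(b)))  →  g(0, s(s(b)))   [R3 at 1]
8. g(0, s(s(b)))  →  s(s(b))   [R3 at ε]

s(s(b))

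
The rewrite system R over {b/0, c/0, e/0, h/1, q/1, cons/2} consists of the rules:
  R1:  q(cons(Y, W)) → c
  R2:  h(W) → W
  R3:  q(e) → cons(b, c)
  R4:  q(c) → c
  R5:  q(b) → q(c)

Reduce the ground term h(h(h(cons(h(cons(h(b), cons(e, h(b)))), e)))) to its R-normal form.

cons(cons(b, cons(e, b)), e)

1. h(h(h(cons(h(cons(h(b), cons(e, h(b)))), e))))  →  h(h(cons(h(cons(h(b), cons(e, h(b)))), e)))   [R2 at ε]
2. h(h(cons(h(cons(h(b), cons(e, h(b)))), e)))  →  h(cons(h(cons(h(b), cons(e, h(b)))), e))   [R2 at ε]
3. h(cons(h(cons(h(b), cons(e, h(b)))), e))  →  cons(h(cons(h(b), cons(e, h(b)))), e)   [R2 at ε]
4. cons(h(cons(h(b), cons(e, h(b)))), e)  →  cons(cons(h(b), cons(e, h(b))), e)   [R2 at 1]
5. cons(cons(h(b), cons(e, h(b))), e)  →  cons(cons(b, cons(e, h(b))), e)   [R2 at 1.1]
6. cons(cons(b, cons(e, h(b))), e)  →  cons(cons(b, cons(e, b)), e)   [R2 at 1.2.2]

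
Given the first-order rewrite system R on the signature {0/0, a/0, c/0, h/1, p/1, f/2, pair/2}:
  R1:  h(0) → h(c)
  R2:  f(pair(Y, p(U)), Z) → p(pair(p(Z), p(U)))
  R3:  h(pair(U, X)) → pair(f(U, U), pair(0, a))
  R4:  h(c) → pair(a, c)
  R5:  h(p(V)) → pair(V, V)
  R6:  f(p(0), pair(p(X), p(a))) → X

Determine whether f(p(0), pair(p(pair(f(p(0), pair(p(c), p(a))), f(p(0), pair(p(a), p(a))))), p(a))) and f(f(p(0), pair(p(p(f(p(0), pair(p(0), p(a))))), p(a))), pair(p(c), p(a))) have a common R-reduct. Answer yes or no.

no — NF(t₁) = pair(c, a), NF(t₂) = c

Reduce t₁ = f(p(0), pair(p(pair(f(p(0), pair(p(c), p(a))), f(p(0), pair(p(a), p(a))))), p(a))):
1. f(p(0), pair(p(pair(f(p(0), pair(p(c), p(a))), f(p(0), pair(p(a), p(a))))), p(a)))  →  pair(f(p(0), pair(p(c), p(a))), f(p(0), pair(p(a), p(a))))   [R6 at ε]
2. pair(f(p(0), pair(p(c), p(a))), f(p(0), pair(p(a), p(a))))  →  pair(c, f(p(0), pair(p(a), p(a))))   [R6 at 1]
3. pair(c, f(p(0), pair(p(a), p(a))))  →  pair(c, a)   [R6 at 2]

Reduce t₂ = f(f(p(0), pair(p(p(f(p(0), pair(p(0), p(a))))), p(a))), pair(p(c), p(a))):
1. f(f(p(0), pair(p(p(f(p(0), pair(p(0), p(a))))), p(a))), pair(p(c), p(a)))  →  f(p(f(p(0), pair(p(0), p(a)))), pair(p(c), p(a)))   [R6 at 1]
2. f(p(f(p(0), pair(p(0), p(a)))), pair(p(c), p(a)))  →  f(p(0), pair(p(c), p(a)))   [R6 at 1.1]
3. f(p(0), pair(p(c), p(a)))  →  c   [R6 at ε]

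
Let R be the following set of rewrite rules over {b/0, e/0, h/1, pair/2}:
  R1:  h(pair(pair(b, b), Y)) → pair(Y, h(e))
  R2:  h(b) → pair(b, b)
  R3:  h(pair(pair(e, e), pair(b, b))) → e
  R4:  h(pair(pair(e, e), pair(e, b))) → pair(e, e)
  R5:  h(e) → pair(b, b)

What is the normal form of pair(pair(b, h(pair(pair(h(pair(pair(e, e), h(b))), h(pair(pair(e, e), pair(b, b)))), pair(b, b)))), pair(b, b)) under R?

1. pair(pair(b, h(pair(pair(h(pair(pair(e, e), h(b))), h(pair(pair(e, e), pair(b, b)))), pair(b, b)))), pair(b, b))  →  pair(pair(b, h(pair(pair(h(pair(pair(e, e), pair(b, b))), h(pair(pair(e, e), pair(b, b)))), pair(b, b)))), pair(b, b))   [R2 at 1.2.1.1.1.1.2]
2. pair(pair(b, h(pair(pair(h(pair(pair(e, e), pair(b, b))), h(pair(pair(e, e), pair(b, b)))), pair(b, b)))), pair(b, b))  →  pair(pair(b, h(pair(pair(e, h(pair(pair(e, e), pair(b, b)))), pair(b, b)))), pair(b, b))   [R3 at 1.2.1.1.1]
3. pair(pair(b, h(pair(pair(e, h(pair(pair(e, e), pair(b, b)))), pair(b, b)))), pair(b, b))  →  pair(pair(b, h(pair(pair(e, e), pair(b, b)))), pair(b, b))   [R3 at 1.2.1.1.2]
4. pair(pair(b, h(pair(pair(e, e), pair(b, b)))), pair(b, b))  →  pair(pair(b, e), pair(b, b))   [R3 at 1.2]

pair(pair(b, e), pair(b, b))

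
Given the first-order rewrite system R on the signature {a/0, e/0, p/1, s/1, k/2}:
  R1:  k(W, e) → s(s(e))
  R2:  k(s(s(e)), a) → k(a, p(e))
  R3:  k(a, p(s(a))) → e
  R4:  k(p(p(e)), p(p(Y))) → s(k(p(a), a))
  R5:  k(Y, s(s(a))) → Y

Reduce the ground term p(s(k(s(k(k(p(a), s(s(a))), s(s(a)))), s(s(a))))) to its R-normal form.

1. p(s(k(s(k(k(p(a), s(s(a))), s(s(a)))), s(s(a)))))  →  p(s(s(k(k(p(a), s(s(a))), s(s(a))))))   [R5 at 1.1]
2. p(s(s(k(k(p(a), s(s(a))), s(s(a))))))  →  p(s(s(k(p(a), s(s(a))))))   [R5 at 1.1.1]
3. p(s(s(k(p(a), s(s(a))))))  →  p(s(s(p(a))))   [R5 at 1.1.1]

p(s(s(p(a))))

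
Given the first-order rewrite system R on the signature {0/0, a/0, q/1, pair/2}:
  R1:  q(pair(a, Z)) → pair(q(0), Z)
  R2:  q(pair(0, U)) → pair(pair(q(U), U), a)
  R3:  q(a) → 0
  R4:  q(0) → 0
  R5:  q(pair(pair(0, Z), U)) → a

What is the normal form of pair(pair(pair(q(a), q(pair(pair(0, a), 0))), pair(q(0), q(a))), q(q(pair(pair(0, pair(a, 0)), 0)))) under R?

pair(pair(pair(0, a), pair(0, 0)), 0)

1. pair(pair(pair(q(a), q(pair(pair(0, a), 0))), pair(q(0), q(a))), q(q(pair(pair(0, pair(a, 0)), 0))))  →  pair(pair(pair(0, q(pair(pair(0, a), 0))), pair(q(0), q(a))), q(q(pair(pair(0, pair(a, 0)), 0))))   [R3 at 1.1.1]
2. pair(pair(pair(0, q(pair(pair(0, a), 0))), pair(q(0), q(a))), q(q(pair(pair(0, pair(a, 0)), 0))))  →  pair(pair(pair(0, a), pair(q(0), q(a))), q(q(pair(pair(0, pair(a, 0)), 0))))   [R5 at 1.1.2]
3. pair(pair(pair(0, a), pair(q(0), q(a))), q(q(pair(pair(0, pair(a, 0)), 0))))  →  pair(pair(pair(0, a), pair(0, q(a))), q(q(pair(pair(0, pair(a, 0)), 0))))   [R4 at 1.2.1]
4. pair(pair(pair(0, a), pair(0, q(a))), q(q(pair(pair(0, pair(a, 0)), 0))))  →  pair(pair(pair(0, a), pair(0, 0)), q(q(pair(pair(0, pair(a, 0)), 0))))   [R3 at 1.2.2]
5. pair(pair(pair(0, a), pair(0, 0)), q(q(pair(pair(0, pair(a, 0)), 0))))  →  pair(pair(pair(0, a), pair(0, 0)), q(a))   [R5 at 2.1]
6. pair(pair(pair(0, a), pair(0, 0)), q(a))  →  pair(pair(pair(0, a), pair(0, 0)), 0)   [R3 at 2]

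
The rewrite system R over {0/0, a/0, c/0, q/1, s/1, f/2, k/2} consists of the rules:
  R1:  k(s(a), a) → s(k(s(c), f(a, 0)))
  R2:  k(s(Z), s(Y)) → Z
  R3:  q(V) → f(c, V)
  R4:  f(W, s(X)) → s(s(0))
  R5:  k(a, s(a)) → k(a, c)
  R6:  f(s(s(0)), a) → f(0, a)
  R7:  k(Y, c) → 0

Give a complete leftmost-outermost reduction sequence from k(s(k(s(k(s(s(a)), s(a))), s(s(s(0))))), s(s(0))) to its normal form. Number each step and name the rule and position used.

1. k(s(k(s(k(s(s(a)), s(a))), s(s(s(0))))), s(s(0)))  →  k(s(k(s(s(a)), s(a))), s(s(s(0))))   [R2 at ε]
2. k(s(k(s(s(a)), s(a))), s(s(s(0))))  →  k(s(s(a)), s(a))   [R2 at ε]
3. k(s(s(a)), s(a))  →  s(a)   [R2 at ε]

s(a)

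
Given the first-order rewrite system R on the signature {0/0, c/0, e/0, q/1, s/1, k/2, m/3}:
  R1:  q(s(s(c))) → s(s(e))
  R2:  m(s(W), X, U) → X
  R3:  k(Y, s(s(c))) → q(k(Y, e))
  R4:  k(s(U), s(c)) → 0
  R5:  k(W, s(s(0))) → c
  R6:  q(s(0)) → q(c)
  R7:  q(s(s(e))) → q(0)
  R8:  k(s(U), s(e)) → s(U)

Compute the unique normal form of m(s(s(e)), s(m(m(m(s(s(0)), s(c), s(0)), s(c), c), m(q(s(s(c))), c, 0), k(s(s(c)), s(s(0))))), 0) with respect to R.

s(c)

1. m(s(s(e)), s(m(m(m(s(s(0)), s(c), s(0)), s(c), c), m(q(s(s(c))), c, 0), k(s(s(c)), s(s(0))))), 0)  →  s(m(m(m(s(s(0)), s(c), s(0)), s(c), c), m(q(s(s(c))), c, 0), k(s(s(c)), s(s(0)))))   [R2 at ε]
2. s(m(m(m(s(s(0)), s(c), s(0)), s(c), c), m(q(s(s(c))), c, 0), k(s(s(c)), s(s(0)))))  →  s(m(m(s(c), s(c), c), m(q(s(s(c))), c, 0), k(s(s(c)), s(s(0)))))   [R2 at 1.1.1]
3. s(m(m(s(c), s(c), c), m(q(s(s(c))), c, 0), k(s(s(c)), s(s(0)))))  →  s(m(s(c), m(q(s(s(c))), c, 0), k(s(s(c)), s(s(0)))))   [R2 at 1.1]
4. s(m(s(c), m(q(s(s(c))), c, 0), k(s(s(c)), s(s(0)))))  →  s(m(q(s(s(c))), c, 0))   [R2 at 1]
5. s(m(q(s(s(c))), c, 0))  →  s(m(s(s(e)), c, 0))   [R1 at 1.1]
6. s(m(s(s(e)), c, 0))  →  s(c)   [R2 at 1]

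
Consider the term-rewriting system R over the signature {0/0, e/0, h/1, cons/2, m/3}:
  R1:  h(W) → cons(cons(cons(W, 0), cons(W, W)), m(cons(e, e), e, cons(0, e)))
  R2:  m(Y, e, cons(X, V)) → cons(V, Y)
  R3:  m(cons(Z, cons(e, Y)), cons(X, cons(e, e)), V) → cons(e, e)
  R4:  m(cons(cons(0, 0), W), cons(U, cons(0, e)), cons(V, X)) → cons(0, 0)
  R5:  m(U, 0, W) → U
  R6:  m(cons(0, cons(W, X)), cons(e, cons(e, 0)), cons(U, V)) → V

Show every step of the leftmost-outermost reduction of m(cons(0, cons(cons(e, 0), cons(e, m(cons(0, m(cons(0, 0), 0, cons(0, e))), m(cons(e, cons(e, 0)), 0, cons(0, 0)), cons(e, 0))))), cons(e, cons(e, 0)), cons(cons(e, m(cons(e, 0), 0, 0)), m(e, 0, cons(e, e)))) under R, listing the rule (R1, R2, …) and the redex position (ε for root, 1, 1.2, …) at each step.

e

1. m(cons(0, cons(cons(e, 0), cons(e, m(cons(0, m(cons(0, 0), 0, cons(0, e))), m(cons(e, cons(e, 0)), 0, cons(0, 0)), cons(e, 0))))), cons(e, cons(e, 0)), cons(cons(e, m(cons(e, 0), 0, 0)), m(e, 0, cons(e, e))))  →  m(e, 0, cons(e, e))   [R6 at ε]
2. m(e, 0, cons(e, e))  →  e   [R5 at ε]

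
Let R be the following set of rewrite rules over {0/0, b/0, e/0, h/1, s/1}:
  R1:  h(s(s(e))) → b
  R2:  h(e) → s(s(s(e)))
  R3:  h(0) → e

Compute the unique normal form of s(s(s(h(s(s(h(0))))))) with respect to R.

1. s(s(s(h(s(s(h(0)))))))  →  s(s(s(h(s(s(e))))))   [R3 at 1.1.1.1.1.1]
2. s(s(s(h(s(s(e))))))  →  s(s(s(b)))   [R1 at 1.1.1]

s(s(s(b)))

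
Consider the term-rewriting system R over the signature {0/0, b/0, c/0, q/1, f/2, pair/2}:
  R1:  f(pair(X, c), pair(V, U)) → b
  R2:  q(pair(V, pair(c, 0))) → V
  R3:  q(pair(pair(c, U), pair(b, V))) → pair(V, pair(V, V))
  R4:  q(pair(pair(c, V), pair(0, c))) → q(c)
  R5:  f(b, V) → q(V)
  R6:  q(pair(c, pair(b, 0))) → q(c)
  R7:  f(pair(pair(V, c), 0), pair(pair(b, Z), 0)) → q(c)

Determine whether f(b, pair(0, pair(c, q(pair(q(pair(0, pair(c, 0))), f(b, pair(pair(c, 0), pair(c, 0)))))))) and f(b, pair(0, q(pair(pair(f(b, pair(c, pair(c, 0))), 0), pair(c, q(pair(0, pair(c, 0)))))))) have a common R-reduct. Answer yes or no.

Reduce t₁ = f(b, pair(0, pair(c, q(pair(q(pair(0, pair(c, 0))), f(b, pair(pair(c, 0), pair(c, 0)))))))):
1. f(b, pair(0, pair(c, q(pair(q(pair(0, pair(c, 0))), f(b, pair(pair(c, 0), pair(c, 0))))))))  →  q(pair(0, pair(c, q(pair(q(pair(0, pair(c, 0))), f(b, pair(pair(c, 0), pair(c, 0))))))))   [R5 at ε]
2. q(pair(0, pair(c, q(pair(q(pair(0, pair(c, 0))), f(b, pair(pair(c, 0), pair(c, 0))))))))  →  q(pair(0, pair(c, q(pair(0, f(b, pair(pair(c, 0), pair(c, 0))))))))   [R2 at 1.2.2.1.1]
3. q(pair(0, pair(c, q(pair(0, f(b, pair(pair(c, 0), pair(c, 0))))))))  →  q(pair(0, pair(c, q(pair(0, q(pair(pair(c, 0), pair(c, 0))))))))   [R5 at 1.2.2.1.2]
4. q(pair(0, pair(c, q(pair(0, q(pair(pair(c, 0), pair(c, 0))))))))  →  q(pair(0, pair(c, q(pair(0, pair(c, 0))))))   [R2 at 1.2.2.1.2]
5. q(pair(0, pair(c, q(pair(0, pair(c, 0))))))  →  q(pair(0, pair(c, 0)))   [R2 at 1.2.2]
6. q(pair(0, pair(c, 0)))  →  0   [R2 at ε]

Reduce t₂ = f(b, pair(0, q(pair(pair(f(b, pair(c, pair(c, 0))), 0), pair(c, q(pair(0, pair(c, 0)))))))):
1. f(b, pair(0, q(pair(pair(f(b, pair(c, pair(c, 0))), 0), pair(c, q(pair(0, pair(c, 0))))))))  →  q(pair(0, q(pair(pair(f(b, pair(c, pair(c, 0))), 0), pair(c, q(pair(0, pair(c, 0))))))))   [R5 at ε]
2. q(pair(0, q(pair(pair(f(b, pair(c, pair(c, 0))), 0), pair(c, q(pair(0, pair(c, 0))))))))  →  q(pair(0, q(pair(pair(q(pair(c, pair(c, 0))), 0), pair(c, q(pair(0, pair(c, 0))))))))   [R5 at 1.2.1.1.1]
3. q(pair(0, q(pair(pair(q(pair(c, pair(c, 0))), 0), pair(c, q(pair(0, pair(c, 0))))))))  →  q(pair(0, q(pair(pair(c, 0), pair(c, q(pair(0, pair(c, 0))))))))   [R2 at 1.2.1.1.1]
4. q(pair(0, q(pair(pair(c, 0), pair(c, q(pair(0, pair(c, 0))))))))  →  q(pair(0, q(pair(pair(c, 0), pair(c, 0)))))   [R2 at 1.2.1.2.2]
5. q(pair(0, q(pair(pair(c, 0), pair(c, 0)))))  →  q(pair(0, pair(c, 0)))   [R2 at 1.2]
6. q(pair(0, pair(c, 0)))  →  0   [R2 at ε]

yes — NF(t₁) = 0, NF(t₂) = 0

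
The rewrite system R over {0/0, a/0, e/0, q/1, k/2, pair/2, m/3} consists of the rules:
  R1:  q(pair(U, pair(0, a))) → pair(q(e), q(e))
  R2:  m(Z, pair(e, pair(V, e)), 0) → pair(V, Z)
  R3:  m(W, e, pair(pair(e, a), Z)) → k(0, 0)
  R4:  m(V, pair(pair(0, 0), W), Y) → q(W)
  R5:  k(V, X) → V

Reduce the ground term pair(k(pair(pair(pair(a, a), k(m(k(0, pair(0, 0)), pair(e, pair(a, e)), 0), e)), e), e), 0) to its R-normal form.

1. pair(k(pair(pair(pair(a, a), k(m(k(0, pair(0, 0)), pair(e, pair(a, e)), 0), e)), e), e), 0)  →  pair(pair(pair(pair(a, a), k(m(k(0, pair(0, 0)), pair(e, pair(a, e)), 0), e)), e), 0)   [R5 at 1]
2. pair(pair(pair(pair(a, a), k(m(k(0, pair(0, 0)), pair(e, pair(a, e)), 0), e)), e), 0)  →  pair(pair(pair(pair(a, a), m(k(0, pair(0, 0)), pair(e, pair(a, e)), 0)), e), 0)   [R5 at 1.1.2]
3. pair(pair(pair(pair(a, a), m(k(0, pair(0, 0)), pair(e, pair(a, e)), 0)), e), 0)  →  pair(pair(pair(pair(a, a), pair(a, k(0, pair(0, 0)))), e), 0)   [R2 at 1.1.2]
4. pair(pair(pair(pair(a, a), pair(a, k(0, pair(0, 0)))), e), 0)  →  pair(pair(pair(pair(a, a), pair(a, 0)), e), 0)   [R5 at 1.1.2.2]

pair(pair(pair(pair(a, a), pair(a, 0)), e), 0)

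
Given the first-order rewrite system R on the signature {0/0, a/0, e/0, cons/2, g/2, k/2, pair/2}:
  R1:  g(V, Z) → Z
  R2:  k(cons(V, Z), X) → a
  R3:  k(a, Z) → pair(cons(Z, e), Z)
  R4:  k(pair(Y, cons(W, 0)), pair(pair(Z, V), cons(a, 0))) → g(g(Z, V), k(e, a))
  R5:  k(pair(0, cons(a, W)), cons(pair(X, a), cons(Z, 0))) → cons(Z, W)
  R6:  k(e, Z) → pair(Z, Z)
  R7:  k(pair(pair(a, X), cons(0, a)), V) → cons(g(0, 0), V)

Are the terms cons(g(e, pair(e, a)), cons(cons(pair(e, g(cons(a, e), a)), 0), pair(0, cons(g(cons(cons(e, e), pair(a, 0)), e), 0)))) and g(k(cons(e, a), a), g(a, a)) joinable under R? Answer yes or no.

no — NF(t₁) = cons(pair(e, a), cons(cons(pair(e, a), 0), pair(0, cons(e, 0)))), NF(t₂) = a

Reduce t₁ = cons(g(e, pair(e, a)), cons(cons(pair(e, g(cons(a, e), a)), 0), pair(0, cons(g(cons(cons(e, e), pair(a, 0)), e), 0)))):
1. cons(g(e, pair(e, a)), cons(cons(pair(e, g(cons(a, e), a)), 0), pair(0, cons(g(cons(cons(e, e), pair(a, 0)), e), 0))))  →  cons(pair(e, a), cons(cons(pair(e, g(cons(a, e), a)), 0), pair(0, cons(g(cons(cons(e, e), pair(a, 0)), e), 0))))   [R1 at 1]
2. cons(pair(e, a), cons(cons(pair(e, g(cons(a, e), a)), 0), pair(0, cons(g(cons(cons(e, e), pair(a, 0)), e), 0))))  →  cons(pair(e, a), cons(cons(pair(e, a), 0), pair(0, cons(g(cons(cons(e, e), pair(a, 0)), e), 0))))   [R1 at 2.1.1.2]
3. cons(pair(e, a), cons(cons(pair(e, a), 0), pair(0, cons(g(cons(cons(e, e), pair(a, 0)), e), 0))))  →  cons(pair(e, a), cons(cons(pair(e, a), 0), pair(0, cons(e, 0))))   [R1 at 2.2.2.1]

Reduce t₂ = g(k(cons(e, a), a), g(a, a)):
1. g(k(cons(e, a), a), g(a, a))  →  g(a, a)   [R1 at ε]
2. g(a, a)  →  a   [R1 at ε]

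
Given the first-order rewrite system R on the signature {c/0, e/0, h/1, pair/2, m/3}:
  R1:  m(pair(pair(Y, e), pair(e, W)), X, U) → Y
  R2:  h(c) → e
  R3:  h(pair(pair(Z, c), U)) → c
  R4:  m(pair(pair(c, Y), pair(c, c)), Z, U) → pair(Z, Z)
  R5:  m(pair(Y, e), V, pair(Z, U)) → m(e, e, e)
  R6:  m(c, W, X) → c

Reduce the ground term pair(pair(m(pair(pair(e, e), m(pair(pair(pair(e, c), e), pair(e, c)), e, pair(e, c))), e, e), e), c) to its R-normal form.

1. pair(pair(m(pair(pair(e, e), m(pair(pair(pair(e, c), e), pair(e, c)), e, pair(e, c))), e, e), e), c)  →  pair(pair(m(pair(pair(e, e), pair(e, c)), e, e), e), c)   [R1 at 1.1.1.2]
2. pair(pair(m(pair(pair(e, e), pair(e, c)), e, e), e), c)  →  pair(pair(e, e), c)   [R1 at 1.1]

pair(pair(e, e), c)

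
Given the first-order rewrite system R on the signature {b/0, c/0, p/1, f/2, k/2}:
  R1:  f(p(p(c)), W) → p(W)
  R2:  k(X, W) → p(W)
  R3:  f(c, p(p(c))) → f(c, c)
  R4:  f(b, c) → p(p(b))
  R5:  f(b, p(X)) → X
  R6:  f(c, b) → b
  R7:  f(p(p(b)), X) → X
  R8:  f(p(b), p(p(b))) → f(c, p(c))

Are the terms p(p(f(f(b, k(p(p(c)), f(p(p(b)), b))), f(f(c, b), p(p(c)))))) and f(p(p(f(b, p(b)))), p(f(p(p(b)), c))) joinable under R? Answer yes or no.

Reduce t₁ = p(p(f(f(b, k(p(p(c)), f(p(p(b)), b))), f(f(c, b), p(p(c)))))):
1. p(p(f(f(b, k(p(p(c)), f(p(p(b)), b))), f(f(c, b), p(p(c))))))  →  p(p(f(f(b, p(f(p(p(b)), b))), f(f(c, b), p(p(c))))))   [R2 at 1.1.1.2]
2. p(p(f(f(b, p(f(p(p(b)), b))), f(f(c, b), p(p(c))))))  →  p(p(f(f(p(p(b)), b), f(f(c, b), p(p(c))))))   [R5 at 1.1.1]
3. p(p(f(f(p(p(b)), b), f(f(c, b), p(p(c))))))  →  p(p(f(b, f(f(c, b), p(p(c))))))   [R7 at 1.1.1]
4. p(p(f(b, f(f(c, b), p(p(c))))))  →  p(p(f(b, f(b, p(p(c))))))   [R6 at 1.1.2.1]
5. p(p(f(b, f(b, p(p(c))))))  →  p(p(f(b, p(c))))   [R5 at 1.1.2]
6. p(p(f(b, p(c))))  →  p(p(c))   [R5 at 1.1]

Reduce t₂ = f(p(p(f(b, p(b)))), p(f(p(p(b)), c))):
1. f(p(p(f(b, p(b)))), p(f(p(p(b)), c)))  →  f(p(p(b)), p(f(p(p(b)), c)))   [R5 at 1.1.1]
2. f(p(p(b)), p(f(p(p(b)), c)))  →  p(f(p(p(b)), c))   [R7 at ε]
3. p(f(p(p(b)), c))  →  p(c)   [R7 at 1]

no — NF(t₁) = p(p(c)), NF(t₂) = p(c)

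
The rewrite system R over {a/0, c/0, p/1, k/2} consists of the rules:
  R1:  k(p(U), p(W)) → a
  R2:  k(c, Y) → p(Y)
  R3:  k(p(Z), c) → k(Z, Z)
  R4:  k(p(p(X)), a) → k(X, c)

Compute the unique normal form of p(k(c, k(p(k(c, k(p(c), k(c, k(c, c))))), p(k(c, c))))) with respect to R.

p(p(a))

1. p(k(c, k(p(k(c, k(p(c), k(c, k(c, c))))), p(k(c, c)))))  →  p(p(k(p(k(c, k(p(c), k(c, k(c, c))))), p(k(c, c)))))   [R2 at 1]
2. p(p(k(p(k(c, k(p(c), k(c, k(c, c))))), p(k(c, c)))))  →  p(p(a))   [R1 at 1.1]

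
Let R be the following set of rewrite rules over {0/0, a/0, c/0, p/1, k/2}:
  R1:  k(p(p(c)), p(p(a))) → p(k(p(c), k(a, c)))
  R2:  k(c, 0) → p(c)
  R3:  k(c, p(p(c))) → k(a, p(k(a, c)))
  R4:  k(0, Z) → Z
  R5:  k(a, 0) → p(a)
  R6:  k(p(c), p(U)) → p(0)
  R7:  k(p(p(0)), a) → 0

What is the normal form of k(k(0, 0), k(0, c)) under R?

1. k(k(0, 0), k(0, c))  →  k(0, k(0, c))   [R4 at 1]
2. k(0, k(0, c))  →  k(0, c)   [R4 at ε]
3. k(0, c)  →  c   [R4 at ε]

c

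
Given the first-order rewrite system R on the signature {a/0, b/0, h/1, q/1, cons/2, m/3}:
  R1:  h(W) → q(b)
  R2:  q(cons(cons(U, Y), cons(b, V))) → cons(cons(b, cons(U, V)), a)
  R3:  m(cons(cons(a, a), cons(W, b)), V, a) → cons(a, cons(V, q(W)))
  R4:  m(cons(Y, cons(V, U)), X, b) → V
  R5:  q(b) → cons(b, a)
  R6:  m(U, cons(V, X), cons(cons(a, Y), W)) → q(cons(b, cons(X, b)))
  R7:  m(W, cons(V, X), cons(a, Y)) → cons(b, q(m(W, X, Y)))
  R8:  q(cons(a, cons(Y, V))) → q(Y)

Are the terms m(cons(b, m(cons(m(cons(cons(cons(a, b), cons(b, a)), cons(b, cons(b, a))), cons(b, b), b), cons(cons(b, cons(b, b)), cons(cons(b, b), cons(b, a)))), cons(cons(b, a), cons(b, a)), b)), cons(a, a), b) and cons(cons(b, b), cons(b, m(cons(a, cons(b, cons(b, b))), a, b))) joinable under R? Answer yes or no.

Reduce t₁ = m(cons(b, m(cons(m(cons(cons(cons(a, b), cons(b, a)), cons(b, cons(b, a))), cons(b, b), b), cons(cons(b, cons(b, b)), cons(cons(b, b), cons(b, a)))), cons(cons(b, a), cons(b, a)), b)), cons(a, a), b):
1. m(cons(b, m(cons(m(cons(cons(cons(a, b), cons(b, a)), cons(b, cons(b, a))), cons(b, b), b), cons(cons(b, cons(b, b)), cons(cons(b, b), cons(b, a)))), cons(cons(b, a), cons(b, a)), b)), cons(a, a), b)  →  m(cons(b, cons(b, cons(b, b))), cons(a, a), b)   [R4 at 1.2]
2. m(cons(b, cons(b, cons(b, b))), cons(a, a), b)  →  b   [R4 at ε]

Reduce t₂ = cons(cons(b, b), cons(b, m(cons(a, cons(b, cons(b, b))), a, b))):
1. cons(cons(b, b), cons(b, m(cons(a, cons(b, cons(b, b))), a, b)))  →  cons(cons(b, b), cons(b, b))   [R4 at 2.2]

no — NF(t₁) = b, NF(t₂) = cons(cons(b, b), cons(b, b))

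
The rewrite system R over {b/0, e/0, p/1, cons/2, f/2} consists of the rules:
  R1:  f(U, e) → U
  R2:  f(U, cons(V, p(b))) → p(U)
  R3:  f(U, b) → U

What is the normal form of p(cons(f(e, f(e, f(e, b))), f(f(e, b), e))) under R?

p(cons(e, e))

1. p(cons(f(e, f(e, f(e, b))), f(f(e, b), e)))  →  p(cons(f(e, f(e, e)), f(f(e, b), e)))   [R3 at 1.1.2.2]
2. p(cons(f(e, f(e, e)), f(f(e, b), e)))  →  p(cons(f(e, e), f(f(e, b), e)))   [R1 at 1.1.2]
3. p(cons(f(e, e), f(f(e, b), e)))  →  p(cons(e, f(f(e, b), e)))   [R1 at 1.1]
4. p(cons(e, f(f(e, b), e)))  →  p(cons(e, f(e, b)))   [R1 at 1.2]
5. p(cons(e, f(e, b)))  →  p(cons(e, e))   [R3 at 1.2]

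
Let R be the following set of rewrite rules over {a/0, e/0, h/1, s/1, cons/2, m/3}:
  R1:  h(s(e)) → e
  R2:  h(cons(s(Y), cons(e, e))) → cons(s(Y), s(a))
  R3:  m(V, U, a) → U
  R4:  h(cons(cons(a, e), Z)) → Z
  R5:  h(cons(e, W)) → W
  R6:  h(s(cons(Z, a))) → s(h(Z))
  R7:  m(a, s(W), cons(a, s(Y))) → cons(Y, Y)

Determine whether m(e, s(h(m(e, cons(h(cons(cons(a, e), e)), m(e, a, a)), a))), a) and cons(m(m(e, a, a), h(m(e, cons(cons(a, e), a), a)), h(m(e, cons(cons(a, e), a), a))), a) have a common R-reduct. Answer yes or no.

Reduce t₁ = m(e, s(h(m(e, cons(h(cons(cons(a, e), e)), m(e, a, a)), a))), a):
1. m(e, s(h(m(e, cons(h(cons(cons(a, e), e)), m(e, a, a)), a))), a)  →  s(h(m(e, cons(h(cons(cons(a, e), e)), m(e, a, a)), a)))   [R3 at ε]
2. s(h(m(e, cons(h(cons(cons(a, e), e)), m(e, a, a)), a)))  →  s(h(cons(h(cons(cons(a, e), e)), m(e, a, a))))   [R3 at 1.1]
3. s(h(cons(h(cons(cons(a, e), e)), m(e, a, a))))  →  s(h(cons(e, m(e, a, a))))   [R4 at 1.1.1]
4. s(h(cons(e, m(e, a, a))))  →  s(m(e, a, a))   [R5 at 1]
5. s(m(e, a, a))  →  s(a)   [R3 at 1]

Reduce t₂ = cons(m(m(e, a, a), h(m(e, cons(cons(a, e), a), a)), h(m(e, cons(cons(a, e), a), a))), a):
1. cons(m(m(e, a, a), h(m(e, cons(cons(a, e), a), a)), h(m(e, cons(cons(a, e), a), a))), a)  →  cons(m(a, h(m(e, cons(cons(a, e), a), a)), h(m(e, cons(cons(a, e), a), a))), a)   [R3 at 1.1]
2. cons(m(a, h(m(e, cons(cons(a, e), a), a)), h(m(e, cons(cons(a, e), a), a))), a)  →  cons(m(a, h(cons(cons(a, e), a)), h(m(e, cons(cons(a, e), a), a))), a)   [R3 at 1.2.1]
3. cons(m(a, h(cons(cons(a, e), a)), h(m(e, cons(cons(a, e), a), a))), a)  →  cons(m(a, a, h(m(e, cons(cons(a, e), a), a))), a)   [R4 at 1.2]
4. cons(m(a, a, h(m(e, cons(cons(a, e), a), a))), a)  →  cons(m(a, a, h(cons(cons(a, e), a))), a)   [R3 at 1.3.1]
5. cons(m(a, a, h(cons(cons(a, e), a))), a)  →  cons(m(a, a, a), a)   [R4 at 1.3]
6. cons(m(a, a, a), a)  →  cons(a, a)   [R3 at 1]

no — NF(t₁) = s(a), NF(t₂) = cons(a, a)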